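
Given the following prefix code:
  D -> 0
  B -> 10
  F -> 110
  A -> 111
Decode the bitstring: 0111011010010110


Decoding step by step:
Bits 0 -> D
Bits 111 -> A
Bits 0 -> D
Bits 110 -> F
Bits 10 -> B
Bits 0 -> D
Bits 10 -> B
Bits 110 -> F


Decoded message: DADFBDBF


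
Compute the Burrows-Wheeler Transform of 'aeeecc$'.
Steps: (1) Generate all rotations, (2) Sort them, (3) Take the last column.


Rotations (sorted):
  0: $aeeecc -> last char: c
  1: aeeecc$ -> last char: $
  2: c$aeeec -> last char: c
  3: cc$aeee -> last char: e
  4: ecc$aee -> last char: e
  5: eecc$ae -> last char: e
  6: eeecc$a -> last char: a


BWT = c$ceeea


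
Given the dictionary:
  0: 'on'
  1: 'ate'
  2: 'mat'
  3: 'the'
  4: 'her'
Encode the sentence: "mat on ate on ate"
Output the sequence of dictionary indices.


Look up each word in the dictionary:
  'mat' -> 2
  'on' -> 0
  'ate' -> 1
  'on' -> 0
  'ate' -> 1

Encoded: [2, 0, 1, 0, 1]


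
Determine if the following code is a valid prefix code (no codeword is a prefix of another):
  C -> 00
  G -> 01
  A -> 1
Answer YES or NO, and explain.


Checking each pair (does one codeword prefix another?):
  C='00' vs G='01': no prefix
  C='00' vs A='1': no prefix
  G='01' vs C='00': no prefix
  G='01' vs A='1': no prefix
  A='1' vs C='00': no prefix
  A='1' vs G='01': no prefix
No violation found over all pairs.

YES -- this is a valid prefix code. No codeword is a prefix of any other codeword.


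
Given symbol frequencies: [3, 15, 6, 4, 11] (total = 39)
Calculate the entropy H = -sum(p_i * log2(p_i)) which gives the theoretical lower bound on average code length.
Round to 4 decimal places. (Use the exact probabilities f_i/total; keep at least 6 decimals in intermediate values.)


Per-symbol terms -p_i * log2(p_i) with p_i = f_i/39:
  p = 3/39 = 0.076923: log2(p) = -3.700440, -p*log2(p) = 0.284649
  p = 15/39 = 0.384615: log2(p) = -1.378512, -p*log2(p) = 0.530197
  p = 6/39 = 0.153846: log2(p) = -2.700440, -p*log2(p) = 0.415452
  p = 4/39 = 0.102564: log2(p) = -3.285402, -p*log2(p) = 0.336964
  p = 11/39 = 0.282051: log2(p) = -1.825971, -p*log2(p) = 0.515017
H = 0.284649 + 0.530197 + 0.415452 + 0.336964 + 0.515017 = 2.082279

H = 2.0823 bits/symbol


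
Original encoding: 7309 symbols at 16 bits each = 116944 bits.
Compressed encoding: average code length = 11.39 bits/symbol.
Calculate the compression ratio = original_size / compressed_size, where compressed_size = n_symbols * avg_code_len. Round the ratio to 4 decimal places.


original_size = n_symbols * orig_bits = 7309 * 16 = 116944 bits
compressed_size = n_symbols * avg_code_len = 7309 * 11.39 = 83249.51 bits
ratio = original_size / compressed_size = 116944 / 83249.51 = 1.4047

Compression ratio = 1.4047


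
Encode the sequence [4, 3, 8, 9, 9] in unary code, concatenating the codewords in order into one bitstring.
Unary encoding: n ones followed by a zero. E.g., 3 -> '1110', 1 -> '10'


Encode each number as n ones followed by a terminating 0:
  4 -> 11110 (5 bits)
  3 -> 1110 (4 bits)
  8 -> 111111110 (9 bits)
  9 -> 1111111110 (10 bits)
  9 -> 1111111110 (10 bits)
Total length = 5 + 4 + 9 + 10 + 10 = 38 bits.

Unary([4, 3, 8, 9, 9]) = 11110111011111111011111111101111111110 (38 bits)


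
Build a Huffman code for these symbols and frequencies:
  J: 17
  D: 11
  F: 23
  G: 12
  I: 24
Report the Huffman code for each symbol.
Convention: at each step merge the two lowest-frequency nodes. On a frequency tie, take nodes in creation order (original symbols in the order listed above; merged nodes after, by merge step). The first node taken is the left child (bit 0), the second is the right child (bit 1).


Huffman tree construction:
Step 1: Merge D(11) + G(12) = 23
Step 2: Merge J(17) + F(23) = 40
Step 3: Merge (D+G)(23) + I(24) = 47
Step 4: Merge (J+F)(40) + ((D+G)+I)(47) = 87
Read each symbol's code off the tree from the root (left child = 0, right child = 1).

Codes:
  J: 00 (length 2)
  D: 100 (length 3)
  F: 01 (length 2)
  G: 101 (length 3)
  I: 11 (length 2)
Average code length: 197/87 = 2.2644 bits/symbol


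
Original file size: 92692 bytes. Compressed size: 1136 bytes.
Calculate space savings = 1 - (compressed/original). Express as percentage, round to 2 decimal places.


ratio = compressed/original = 1136/92692 = 0.012256
savings = 1 - ratio = 1 - 0.012256 = 0.987744
as a percentage: 0.987744 * 100 = 98.77%

Space savings = 1 - 1136/92692 = 98.77%


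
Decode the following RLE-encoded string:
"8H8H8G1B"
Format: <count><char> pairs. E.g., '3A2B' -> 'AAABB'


Expanding each <count><char> pair:
  8H -> 'HHHHHHHH'
  8H -> 'HHHHHHHH'
  8G -> 'GGGGGGGG'
  1B -> 'B'

Decoded = HHHHHHHHHHHHHHHHGGGGGGGGB


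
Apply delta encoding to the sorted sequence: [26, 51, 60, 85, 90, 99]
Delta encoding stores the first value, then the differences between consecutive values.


First value: 26
Deltas:
  51 - 26 = 25
  60 - 51 = 9
  85 - 60 = 25
  90 - 85 = 5
  99 - 90 = 9


Delta encoded: [26, 25, 9, 25, 5, 9]


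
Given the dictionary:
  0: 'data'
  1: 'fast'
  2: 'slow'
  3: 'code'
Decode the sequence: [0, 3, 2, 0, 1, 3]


Look up each index in the dictionary:
  0 -> 'data'
  3 -> 'code'
  2 -> 'slow'
  0 -> 'data'
  1 -> 'fast'
  3 -> 'code'

Decoded: "data code slow data fast code"


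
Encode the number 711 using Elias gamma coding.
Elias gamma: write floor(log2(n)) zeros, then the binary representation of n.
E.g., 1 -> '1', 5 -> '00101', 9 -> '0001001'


num_bits = floor(log2(711)) + 1 = 10
leading_zeros = num_bits - 1 = 9
binary(711) = 1011000111

Elias gamma(711) = '000000000' + '1011000111' = 0000000001011000111 (19 bits)


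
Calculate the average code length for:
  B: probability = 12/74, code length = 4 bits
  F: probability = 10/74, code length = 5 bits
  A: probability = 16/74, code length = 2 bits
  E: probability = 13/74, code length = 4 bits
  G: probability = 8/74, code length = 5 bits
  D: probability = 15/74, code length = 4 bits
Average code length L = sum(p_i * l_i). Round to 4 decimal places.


Weighted contributions p_i * l_i:
  B: (12/74) * 4 = 48/74
  F: (10/74) * 5 = 50/74
  A: (16/74) * 2 = 32/74
  E: (13/74) * 4 = 52/74
  G: (8/74) * 5 = 40/74
  D: (15/74) * 4 = 60/74
Sum = (48 + 50 + 32 + 52 + 40 + 60)/74 = 282/74

L = 282/74 = 3.8108 bits/symbol


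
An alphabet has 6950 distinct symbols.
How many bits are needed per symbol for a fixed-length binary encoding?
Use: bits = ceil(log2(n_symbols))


log2(6950) = 12.7628
Bracket: 2^12 = 4096 < 6950 <= 2^13 = 8192
So ceil(log2(6950)) = 13

bits = ceil(log2(6950)) = ceil(12.7628) = 13 bits


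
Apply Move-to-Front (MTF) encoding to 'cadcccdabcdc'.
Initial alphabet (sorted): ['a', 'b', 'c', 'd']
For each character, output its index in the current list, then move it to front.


MTF encoding:
'c': index 2 in ['a', 'b', 'c', 'd'] -> ['c', 'a', 'b', 'd']
'a': index 1 in ['c', 'a', 'b', 'd'] -> ['a', 'c', 'b', 'd']
'd': index 3 in ['a', 'c', 'b', 'd'] -> ['d', 'a', 'c', 'b']
'c': index 2 in ['d', 'a', 'c', 'b'] -> ['c', 'd', 'a', 'b']
'c': index 0 in ['c', 'd', 'a', 'b'] -> ['c', 'd', 'a', 'b']
'c': index 0 in ['c', 'd', 'a', 'b'] -> ['c', 'd', 'a', 'b']
'd': index 1 in ['c', 'd', 'a', 'b'] -> ['d', 'c', 'a', 'b']
'a': index 2 in ['d', 'c', 'a', 'b'] -> ['a', 'd', 'c', 'b']
'b': index 3 in ['a', 'd', 'c', 'b'] -> ['b', 'a', 'd', 'c']
'c': index 3 in ['b', 'a', 'd', 'c'] -> ['c', 'b', 'a', 'd']
'd': index 3 in ['c', 'b', 'a', 'd'] -> ['d', 'c', 'b', 'a']
'c': index 1 in ['d', 'c', 'b', 'a'] -> ['c', 'd', 'b', 'a']


Output: [2, 1, 3, 2, 0, 0, 1, 2, 3, 3, 3, 1]


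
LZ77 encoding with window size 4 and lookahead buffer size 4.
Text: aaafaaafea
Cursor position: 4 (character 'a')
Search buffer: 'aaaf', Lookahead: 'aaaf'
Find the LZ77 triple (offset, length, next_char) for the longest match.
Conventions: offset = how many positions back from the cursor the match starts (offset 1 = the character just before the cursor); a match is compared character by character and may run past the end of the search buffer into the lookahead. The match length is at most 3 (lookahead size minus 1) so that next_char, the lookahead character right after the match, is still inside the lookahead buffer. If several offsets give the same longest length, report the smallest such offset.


Try each offset into the search buffer:
  offset=1 (pos 3, char 'f'): match length 0
  offset=2 (pos 2, char 'a'): match length 1
  offset=3 (pos 1, char 'a'): match length 2
  offset=4 (pos 0, char 'a'): match length 3
Longest match has length 3 at offset 4.
next_char = character at position 4 + 3 = 7 -> 'f'

Best match: offset=4, length=3 (matching 'aaa' starting at position 0)
LZ77 triple: (4, 3, 'f')


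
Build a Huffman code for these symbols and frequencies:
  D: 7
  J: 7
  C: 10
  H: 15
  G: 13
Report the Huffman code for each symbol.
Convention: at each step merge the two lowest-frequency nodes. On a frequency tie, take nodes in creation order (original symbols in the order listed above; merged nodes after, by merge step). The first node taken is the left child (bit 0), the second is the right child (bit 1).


Huffman tree construction:
Step 1: Merge D(7) + J(7) = 14
Step 2: Merge C(10) + G(13) = 23
Step 3: Merge (D+J)(14) + H(15) = 29
Step 4: Merge (C+G)(23) + ((D+J)+H)(29) = 52
Read each symbol's code off the tree from the root (left child = 0, right child = 1).

Codes:
  D: 100 (length 3)
  J: 101 (length 3)
  C: 00 (length 2)
  H: 11 (length 2)
  G: 01 (length 2)
Average code length: 118/52 = 2.2692 bits/symbol


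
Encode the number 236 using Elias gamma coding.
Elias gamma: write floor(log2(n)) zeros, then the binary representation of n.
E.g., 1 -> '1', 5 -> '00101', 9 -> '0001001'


num_bits = floor(log2(236)) + 1 = 8
leading_zeros = num_bits - 1 = 7
binary(236) = 11101100

Elias gamma(236) = '0000000' + '11101100' = 000000011101100 (15 bits)


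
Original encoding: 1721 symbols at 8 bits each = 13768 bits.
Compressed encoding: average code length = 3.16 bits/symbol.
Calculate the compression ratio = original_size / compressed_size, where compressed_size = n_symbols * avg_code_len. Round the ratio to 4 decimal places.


original_size = n_symbols * orig_bits = 1721 * 8 = 13768 bits
compressed_size = n_symbols * avg_code_len = 1721 * 3.16 = 5438.36 bits
ratio = original_size / compressed_size = 13768 / 5438.36 = 2.5316

Compression ratio = 2.5316


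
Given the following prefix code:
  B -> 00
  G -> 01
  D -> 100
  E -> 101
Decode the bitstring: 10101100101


Decoding step by step:
Bits 101 -> E
Bits 01 -> G
Bits 100 -> D
Bits 101 -> E


Decoded message: EGDE


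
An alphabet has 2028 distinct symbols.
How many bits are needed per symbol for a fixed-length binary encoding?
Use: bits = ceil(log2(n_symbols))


log2(2028) = 10.9858
Bracket: 2^10 = 1024 < 2028 <= 2^11 = 2048
So ceil(log2(2028)) = 11

bits = ceil(log2(2028)) = ceil(10.9858) = 11 bits


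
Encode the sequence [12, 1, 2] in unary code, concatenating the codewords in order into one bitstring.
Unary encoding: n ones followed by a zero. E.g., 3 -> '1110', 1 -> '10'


Encode each number as n ones followed by a terminating 0:
  12 -> 1111111111110 (13 bits)
  1 -> 10 (2 bits)
  2 -> 110 (3 bits)
Total length = 13 + 2 + 3 = 18 bits.

Unary([12, 1, 2]) = 111111111111010110 (18 bits)


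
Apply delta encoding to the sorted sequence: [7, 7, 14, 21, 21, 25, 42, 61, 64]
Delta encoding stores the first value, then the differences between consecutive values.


First value: 7
Deltas:
  7 - 7 = 0
  14 - 7 = 7
  21 - 14 = 7
  21 - 21 = 0
  25 - 21 = 4
  42 - 25 = 17
  61 - 42 = 19
  64 - 61 = 3


Delta encoded: [7, 0, 7, 7, 0, 4, 17, 19, 3]


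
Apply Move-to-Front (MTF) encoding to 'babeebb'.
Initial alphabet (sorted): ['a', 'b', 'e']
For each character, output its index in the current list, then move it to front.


MTF encoding:
'b': index 1 in ['a', 'b', 'e'] -> ['b', 'a', 'e']
'a': index 1 in ['b', 'a', 'e'] -> ['a', 'b', 'e']
'b': index 1 in ['a', 'b', 'e'] -> ['b', 'a', 'e']
'e': index 2 in ['b', 'a', 'e'] -> ['e', 'b', 'a']
'e': index 0 in ['e', 'b', 'a'] -> ['e', 'b', 'a']
'b': index 1 in ['e', 'b', 'a'] -> ['b', 'e', 'a']
'b': index 0 in ['b', 'e', 'a'] -> ['b', 'e', 'a']


Output: [1, 1, 1, 2, 0, 1, 0]


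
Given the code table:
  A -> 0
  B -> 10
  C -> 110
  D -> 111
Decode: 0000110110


Decoding:
0 -> A
0 -> A
0 -> A
0 -> A
110 -> C
110 -> C


Result: AAAACC


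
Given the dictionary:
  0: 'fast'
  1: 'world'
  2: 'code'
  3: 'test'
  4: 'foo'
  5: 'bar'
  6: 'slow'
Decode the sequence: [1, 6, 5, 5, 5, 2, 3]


Look up each index in the dictionary:
  1 -> 'world'
  6 -> 'slow'
  5 -> 'bar'
  5 -> 'bar'
  5 -> 'bar'
  2 -> 'code'
  3 -> 'test'

Decoded: "world slow bar bar bar code test"


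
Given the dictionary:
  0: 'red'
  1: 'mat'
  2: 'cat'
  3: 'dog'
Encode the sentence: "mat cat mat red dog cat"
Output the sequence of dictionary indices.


Look up each word in the dictionary:
  'mat' -> 1
  'cat' -> 2
  'mat' -> 1
  'red' -> 0
  'dog' -> 3
  'cat' -> 2

Encoded: [1, 2, 1, 0, 3, 2]


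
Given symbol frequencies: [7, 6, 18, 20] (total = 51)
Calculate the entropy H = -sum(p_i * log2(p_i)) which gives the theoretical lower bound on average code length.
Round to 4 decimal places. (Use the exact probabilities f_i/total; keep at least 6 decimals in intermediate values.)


Per-symbol terms -p_i * log2(p_i) with p_i = f_i/51:
  p = 7/51 = 0.137255: log2(p) = -2.865070, -p*log2(p) = 0.393245
  p = 6/51 = 0.117647: log2(p) = -3.087463, -p*log2(p) = 0.363231
  p = 18/51 = 0.352941: log2(p) = -1.502500, -p*log2(p) = 0.530294
  p = 20/51 = 0.392157: log2(p) = -1.350497, -p*log2(p) = 0.529607
H = 0.393245 + 0.363231 + 0.530294 + 0.529607 = 1.816377

H = 1.8164 bits/symbol


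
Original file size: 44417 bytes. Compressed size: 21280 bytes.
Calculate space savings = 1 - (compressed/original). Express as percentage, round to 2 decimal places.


ratio = compressed/original = 21280/44417 = 0.479096
savings = 1 - ratio = 1 - 0.479096 = 0.520904
as a percentage: 0.520904 * 100 = 52.09%

Space savings = 1 - 21280/44417 = 52.09%


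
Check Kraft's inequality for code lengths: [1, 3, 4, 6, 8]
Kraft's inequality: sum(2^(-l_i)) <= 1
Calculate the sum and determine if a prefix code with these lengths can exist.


Sum = 2^(-1) + 2^(-3) + 2^(-4) + 2^(-6) + 2^(-8)
    = 0.5 + 0.125 + 0.0625 + 0.015625 + 0.00390625
    = 181/256 = 0.70703125
Since 0.70703125 <= 1, Kraft's inequality IS satisfied.
A prefix code with these lengths CAN exist.

Kraft sum = 0.70703125. Satisfied.


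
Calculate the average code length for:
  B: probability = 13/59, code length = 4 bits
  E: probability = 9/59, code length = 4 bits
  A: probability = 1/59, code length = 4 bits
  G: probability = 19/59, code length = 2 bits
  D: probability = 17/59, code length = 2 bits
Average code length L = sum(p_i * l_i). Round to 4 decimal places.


Weighted contributions p_i * l_i:
  B: (13/59) * 4 = 52/59
  E: (9/59) * 4 = 36/59
  A: (1/59) * 4 = 4/59
  G: (19/59) * 2 = 38/59
  D: (17/59) * 2 = 34/59
Sum = (52 + 36 + 4 + 38 + 34)/59 = 164/59

L = 164/59 = 2.7797 bits/symbol


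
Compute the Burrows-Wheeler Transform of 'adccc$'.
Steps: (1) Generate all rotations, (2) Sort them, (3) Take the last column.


Rotations (sorted):
  0: $adccc -> last char: c
  1: adccc$ -> last char: $
  2: c$adcc -> last char: c
  3: cc$adc -> last char: c
  4: ccc$ad -> last char: d
  5: dccc$a -> last char: a


BWT = c$ccda


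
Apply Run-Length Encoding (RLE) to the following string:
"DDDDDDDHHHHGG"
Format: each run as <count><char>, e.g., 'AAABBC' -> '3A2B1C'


Scanning runs left to right:
  i=0: run of 'D' x 7 -> '7D'
  i=7: run of 'H' x 4 -> '4H'
  i=11: run of 'G' x 2 -> '2G'

RLE = 7D4H2G


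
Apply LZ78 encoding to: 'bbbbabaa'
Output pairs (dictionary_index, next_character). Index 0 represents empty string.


LZ78 encoding steps:
Dictionary: {0: ''}
Step 1: w='' (idx 0), next='b' -> output (0, 'b'), add 'b' as idx 1
Step 2: w='b' (idx 1), next='b' -> output (1, 'b'), add 'bb' as idx 2
Step 3: w='b' (idx 1), next='a' -> output (1, 'a'), add 'ba' as idx 3
Step 4: w='ba' (idx 3), next='a' -> output (3, 'a'), add 'baa' as idx 4


Encoded: [(0, 'b'), (1, 'b'), (1, 'a'), (3, 'a')]


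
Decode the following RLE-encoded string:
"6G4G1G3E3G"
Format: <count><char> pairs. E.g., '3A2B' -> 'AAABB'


Expanding each <count><char> pair:
  6G -> 'GGGGGG'
  4G -> 'GGGG'
  1G -> 'G'
  3E -> 'EEE'
  3G -> 'GGG'

Decoded = GGGGGGGGGGGEEEGGG


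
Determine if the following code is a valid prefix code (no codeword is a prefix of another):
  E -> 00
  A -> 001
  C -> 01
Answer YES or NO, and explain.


Checking each pair (does one codeword prefix another?):
  E='00' vs A='001': prefix -- VIOLATION

NO -- this is NOT a valid prefix code. E (00) is a prefix of A (001).


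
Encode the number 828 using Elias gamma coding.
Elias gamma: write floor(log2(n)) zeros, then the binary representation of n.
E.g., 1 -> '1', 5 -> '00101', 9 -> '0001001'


num_bits = floor(log2(828)) + 1 = 10
leading_zeros = num_bits - 1 = 9
binary(828) = 1100111100

Elias gamma(828) = '000000000' + '1100111100' = 0000000001100111100 (19 bits)


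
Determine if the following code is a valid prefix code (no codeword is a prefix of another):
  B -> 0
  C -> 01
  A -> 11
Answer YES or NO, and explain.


Checking each pair (does one codeword prefix another?):
  B='0' vs C='01': prefix -- VIOLATION

NO -- this is NOT a valid prefix code. B (0) is a prefix of C (01).


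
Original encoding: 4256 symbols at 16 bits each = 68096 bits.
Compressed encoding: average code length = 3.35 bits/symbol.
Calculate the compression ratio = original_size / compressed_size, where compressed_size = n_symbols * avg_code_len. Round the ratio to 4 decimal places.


original_size = n_symbols * orig_bits = 4256 * 16 = 68096 bits
compressed_size = n_symbols * avg_code_len = 4256 * 3.35 = 14257.6 bits
ratio = original_size / compressed_size = 68096 / 14257.6 = 4.7761

Compression ratio = 4.7761


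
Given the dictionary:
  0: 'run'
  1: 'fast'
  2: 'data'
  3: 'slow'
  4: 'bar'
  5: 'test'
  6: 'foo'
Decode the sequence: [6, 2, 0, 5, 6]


Look up each index in the dictionary:
  6 -> 'foo'
  2 -> 'data'
  0 -> 'run'
  5 -> 'test'
  6 -> 'foo'

Decoded: "foo data run test foo"


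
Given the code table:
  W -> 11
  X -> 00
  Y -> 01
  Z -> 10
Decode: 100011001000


Decoding:
10 -> Z
00 -> X
11 -> W
00 -> X
10 -> Z
00 -> X


Result: ZXWXZX


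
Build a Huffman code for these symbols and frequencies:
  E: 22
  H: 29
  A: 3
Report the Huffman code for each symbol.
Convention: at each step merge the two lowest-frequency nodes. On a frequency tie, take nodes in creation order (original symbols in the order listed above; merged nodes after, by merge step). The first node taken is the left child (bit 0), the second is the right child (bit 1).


Huffman tree construction:
Step 1: Merge A(3) + E(22) = 25
Step 2: Merge (A+E)(25) + H(29) = 54
Read each symbol's code off the tree from the root (left child = 0, right child = 1).

Codes:
  E: 01 (length 2)
  H: 1 (length 1)
  A: 00 (length 2)
Average code length: 79/54 = 1.4630 bits/symbol


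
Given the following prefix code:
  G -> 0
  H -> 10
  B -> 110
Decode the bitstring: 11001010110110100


Decoding step by step:
Bits 110 -> B
Bits 0 -> G
Bits 10 -> H
Bits 10 -> H
Bits 110 -> B
Bits 110 -> B
Bits 10 -> H
Bits 0 -> G


Decoded message: BGHHBBHG


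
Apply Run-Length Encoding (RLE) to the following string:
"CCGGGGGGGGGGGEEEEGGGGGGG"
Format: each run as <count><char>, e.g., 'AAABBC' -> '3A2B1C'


Scanning runs left to right:
  i=0: run of 'C' x 2 -> '2C'
  i=2: run of 'G' x 11 -> '11G'
  i=13: run of 'E' x 4 -> '4E'
  i=17: run of 'G' x 7 -> '7G'

RLE = 2C11G4E7G


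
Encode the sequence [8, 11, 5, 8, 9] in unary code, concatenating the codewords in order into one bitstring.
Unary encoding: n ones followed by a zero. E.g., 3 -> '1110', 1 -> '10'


Encode each number as n ones followed by a terminating 0:
  8 -> 111111110 (9 bits)
  11 -> 111111111110 (12 bits)
  5 -> 111110 (6 bits)
  8 -> 111111110 (9 bits)
  9 -> 1111111110 (10 bits)
Total length = 9 + 12 + 6 + 9 + 10 = 46 bits.

Unary([8, 11, 5, 8, 9]) = 1111111101111111111101111101111111101111111110 (46 bits)


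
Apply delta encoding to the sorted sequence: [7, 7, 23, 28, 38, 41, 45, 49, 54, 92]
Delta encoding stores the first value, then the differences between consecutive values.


First value: 7
Deltas:
  7 - 7 = 0
  23 - 7 = 16
  28 - 23 = 5
  38 - 28 = 10
  41 - 38 = 3
  45 - 41 = 4
  49 - 45 = 4
  54 - 49 = 5
  92 - 54 = 38


Delta encoded: [7, 0, 16, 5, 10, 3, 4, 4, 5, 38]


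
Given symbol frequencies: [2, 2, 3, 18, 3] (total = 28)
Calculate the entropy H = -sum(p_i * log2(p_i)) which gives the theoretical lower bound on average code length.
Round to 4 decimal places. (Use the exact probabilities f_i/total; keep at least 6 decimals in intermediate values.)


Per-symbol terms -p_i * log2(p_i) with p_i = f_i/28:
  p = 2/28 = 0.071429: log2(p) = -3.807355, -p*log2(p) = 0.271954
  p = 2/28 = 0.071429: log2(p) = -3.807355, -p*log2(p) = 0.271954
  p = 3/28 = 0.107143: log2(p) = -3.222392, -p*log2(p) = 0.345256
  p = 18/28 = 0.642857: log2(p) = -0.637430, -p*log2(p) = 0.409776
  p = 3/28 = 0.107143: log2(p) = -3.222392, -p*log2(p) = 0.345256
H = 0.271954 + 0.271954 + 0.345256 + 0.409776 + 0.345256 = 1.644196

H = 1.6442 bits/symbol


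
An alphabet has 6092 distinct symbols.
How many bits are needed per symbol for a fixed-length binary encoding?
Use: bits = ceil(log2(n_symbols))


log2(6092) = 12.5727
Bracket: 2^12 = 4096 < 6092 <= 2^13 = 8192
So ceil(log2(6092)) = 13

bits = ceil(log2(6092)) = ceil(12.5727) = 13 bits


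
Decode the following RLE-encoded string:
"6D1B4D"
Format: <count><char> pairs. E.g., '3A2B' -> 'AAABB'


Expanding each <count><char> pair:
  6D -> 'DDDDDD'
  1B -> 'B'
  4D -> 'DDDD'

Decoded = DDDDDDBDDDD


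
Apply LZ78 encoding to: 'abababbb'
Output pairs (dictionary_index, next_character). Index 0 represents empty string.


LZ78 encoding steps:
Dictionary: {0: ''}
Step 1: w='' (idx 0), next='a' -> output (0, 'a'), add 'a' as idx 1
Step 2: w='' (idx 0), next='b' -> output (0, 'b'), add 'b' as idx 2
Step 3: w='a' (idx 1), next='b' -> output (1, 'b'), add 'ab' as idx 3
Step 4: w='ab' (idx 3), next='b' -> output (3, 'b'), add 'abb' as idx 4
Step 5: w='b' (idx 2), end of input -> output (2, '')


Encoded: [(0, 'a'), (0, 'b'), (1, 'b'), (3, 'b'), (2, '')]


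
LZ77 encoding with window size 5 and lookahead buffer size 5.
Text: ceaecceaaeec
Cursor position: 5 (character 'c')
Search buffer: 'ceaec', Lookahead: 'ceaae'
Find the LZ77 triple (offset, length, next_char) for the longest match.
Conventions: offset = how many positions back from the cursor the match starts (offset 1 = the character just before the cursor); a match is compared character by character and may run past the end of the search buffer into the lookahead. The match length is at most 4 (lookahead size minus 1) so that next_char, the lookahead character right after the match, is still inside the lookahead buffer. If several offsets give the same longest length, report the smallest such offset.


Try each offset into the search buffer:
  offset=1 (pos 4, char 'c'): match length 1
  offset=2 (pos 3, char 'e'): match length 0
  offset=3 (pos 2, char 'a'): match length 0
  offset=4 (pos 1, char 'e'): match length 0
  offset=5 (pos 0, char 'c'): match length 3
Longest match has length 3 at offset 5.
next_char = character at position 5 + 3 = 8 -> 'a'

Best match: offset=5, length=3 (matching 'cea' starting at position 0)
LZ77 triple: (5, 3, 'a')


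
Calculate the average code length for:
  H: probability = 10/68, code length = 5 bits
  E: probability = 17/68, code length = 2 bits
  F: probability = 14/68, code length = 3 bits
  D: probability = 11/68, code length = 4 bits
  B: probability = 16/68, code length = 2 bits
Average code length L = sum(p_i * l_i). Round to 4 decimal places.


Weighted contributions p_i * l_i:
  H: (10/68) * 5 = 50/68
  E: (17/68) * 2 = 34/68
  F: (14/68) * 3 = 42/68
  D: (11/68) * 4 = 44/68
  B: (16/68) * 2 = 32/68
Sum = (50 + 34 + 42 + 44 + 32)/68 = 202/68

L = 202/68 = 2.9706 bits/symbol


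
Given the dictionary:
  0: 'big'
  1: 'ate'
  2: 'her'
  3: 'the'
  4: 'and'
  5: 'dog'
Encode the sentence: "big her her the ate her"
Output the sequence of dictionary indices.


Look up each word in the dictionary:
  'big' -> 0
  'her' -> 2
  'her' -> 2
  'the' -> 3
  'ate' -> 1
  'her' -> 2

Encoded: [0, 2, 2, 3, 1, 2]


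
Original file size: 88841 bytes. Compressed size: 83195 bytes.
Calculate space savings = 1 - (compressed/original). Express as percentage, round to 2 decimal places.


ratio = compressed/original = 83195/88841 = 0.936448
savings = 1 - ratio = 1 - 0.936448 = 0.063552
as a percentage: 0.063552 * 100 = 6.36%

Space savings = 1 - 83195/88841 = 6.36%


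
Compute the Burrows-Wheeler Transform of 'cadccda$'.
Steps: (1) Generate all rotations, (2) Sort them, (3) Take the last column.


Rotations (sorted):
  0: $cadccda -> last char: a
  1: a$cadccd -> last char: d
  2: adccda$c -> last char: c
  3: cadccda$ -> last char: $
  4: ccda$cad -> last char: d
  5: cda$cadc -> last char: c
  6: da$cadcc -> last char: c
  7: dccda$ca -> last char: a


BWT = adc$dcca


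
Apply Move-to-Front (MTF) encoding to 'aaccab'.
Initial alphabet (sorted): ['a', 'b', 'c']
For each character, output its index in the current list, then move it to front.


MTF encoding:
'a': index 0 in ['a', 'b', 'c'] -> ['a', 'b', 'c']
'a': index 0 in ['a', 'b', 'c'] -> ['a', 'b', 'c']
'c': index 2 in ['a', 'b', 'c'] -> ['c', 'a', 'b']
'c': index 0 in ['c', 'a', 'b'] -> ['c', 'a', 'b']
'a': index 1 in ['c', 'a', 'b'] -> ['a', 'c', 'b']
'b': index 2 in ['a', 'c', 'b'] -> ['b', 'a', 'c']


Output: [0, 0, 2, 0, 1, 2]


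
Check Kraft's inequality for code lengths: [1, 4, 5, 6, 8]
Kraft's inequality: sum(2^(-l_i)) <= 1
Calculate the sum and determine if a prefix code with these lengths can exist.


Sum = 2^(-1) + 2^(-4) + 2^(-5) + 2^(-6) + 2^(-8)
    = 0.5 + 0.0625 + 0.03125 + 0.015625 + 0.00390625
    = 157/256 = 0.61328125
Since 0.61328125 <= 1, Kraft's inequality IS satisfied.
A prefix code with these lengths CAN exist.

Kraft sum = 0.61328125. Satisfied.


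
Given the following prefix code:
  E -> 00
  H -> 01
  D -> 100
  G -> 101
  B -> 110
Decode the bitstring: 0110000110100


Decoding step by step:
Bits 01 -> H
Bits 100 -> D
Bits 00 -> E
Bits 110 -> B
Bits 100 -> D


Decoded message: HDEBD


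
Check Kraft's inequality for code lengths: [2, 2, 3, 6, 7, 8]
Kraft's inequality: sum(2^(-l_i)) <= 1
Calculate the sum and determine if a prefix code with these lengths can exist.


Sum = 2^(-2) + 2^(-2) + 2^(-3) + 2^(-6) + 2^(-7) + 2^(-8)
    = 0.25 + 0.25 + 0.125 + 0.015625 + 0.0078125 + 0.00390625
    = 167/256 = 0.65234375
Since 0.65234375 <= 1, Kraft's inequality IS satisfied.
A prefix code with these lengths CAN exist.

Kraft sum = 0.65234375. Satisfied.


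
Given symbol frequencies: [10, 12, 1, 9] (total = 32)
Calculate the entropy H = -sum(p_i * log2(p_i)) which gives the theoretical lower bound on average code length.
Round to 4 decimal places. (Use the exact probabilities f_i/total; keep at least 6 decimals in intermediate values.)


Per-symbol terms -p_i * log2(p_i) with p_i = f_i/32:
  p = 10/32 = 0.312500: log2(p) = -1.678072, -p*log2(p) = 0.524397
  p = 12/32 = 0.375000: log2(p) = -1.415037, -p*log2(p) = 0.530639
  p = 1/32 = 0.031250: log2(p) = -5.000000, -p*log2(p) = 0.156250
  p = 9/32 = 0.281250: log2(p) = -1.830075, -p*log2(p) = 0.514709
H = 0.524397 + 0.530639 + 0.156250 + 0.514709 = 1.725995

H = 1.726 bits/symbol


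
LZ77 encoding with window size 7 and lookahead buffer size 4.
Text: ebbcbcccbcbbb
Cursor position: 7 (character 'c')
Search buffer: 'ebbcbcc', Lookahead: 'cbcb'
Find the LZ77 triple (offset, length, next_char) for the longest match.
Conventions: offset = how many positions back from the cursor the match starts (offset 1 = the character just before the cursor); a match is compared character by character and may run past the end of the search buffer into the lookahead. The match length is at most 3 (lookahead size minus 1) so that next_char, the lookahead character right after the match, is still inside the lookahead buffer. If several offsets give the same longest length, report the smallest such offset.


Try each offset into the search buffer:
  offset=1 (pos 6, char 'c'): match length 1
  offset=2 (pos 5, char 'c'): match length 1
  offset=3 (pos 4, char 'b'): match length 0
  offset=4 (pos 3, char 'c'): match length 3
  offset=5 (pos 2, char 'b'): match length 0
  offset=6 (pos 1, char 'b'): match length 0
  offset=7 (pos 0, char 'e'): match length 0
Longest match has length 3 at offset 4.
next_char = character at position 7 + 3 = 10 -> 'b'

Best match: offset=4, length=3 (matching 'cbc' starting at position 3)
LZ77 triple: (4, 3, 'b')


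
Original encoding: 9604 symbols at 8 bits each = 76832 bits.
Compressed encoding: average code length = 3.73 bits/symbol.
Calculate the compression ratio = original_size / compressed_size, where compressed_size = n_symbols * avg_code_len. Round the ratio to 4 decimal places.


original_size = n_symbols * orig_bits = 9604 * 8 = 76832 bits
compressed_size = n_symbols * avg_code_len = 9604 * 3.73 = 35822.92 bits
ratio = original_size / compressed_size = 76832 / 35822.92 = 2.1448

Compression ratio = 2.1448


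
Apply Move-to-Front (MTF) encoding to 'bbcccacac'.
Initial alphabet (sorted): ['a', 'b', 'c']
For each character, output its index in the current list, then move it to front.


MTF encoding:
'b': index 1 in ['a', 'b', 'c'] -> ['b', 'a', 'c']
'b': index 0 in ['b', 'a', 'c'] -> ['b', 'a', 'c']
'c': index 2 in ['b', 'a', 'c'] -> ['c', 'b', 'a']
'c': index 0 in ['c', 'b', 'a'] -> ['c', 'b', 'a']
'c': index 0 in ['c', 'b', 'a'] -> ['c', 'b', 'a']
'a': index 2 in ['c', 'b', 'a'] -> ['a', 'c', 'b']
'c': index 1 in ['a', 'c', 'b'] -> ['c', 'a', 'b']
'a': index 1 in ['c', 'a', 'b'] -> ['a', 'c', 'b']
'c': index 1 in ['a', 'c', 'b'] -> ['c', 'a', 'b']


Output: [1, 0, 2, 0, 0, 2, 1, 1, 1]


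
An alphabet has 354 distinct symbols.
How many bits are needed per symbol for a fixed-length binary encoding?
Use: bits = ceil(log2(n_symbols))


log2(354) = 8.4676
Bracket: 2^8 = 256 < 354 <= 2^9 = 512
So ceil(log2(354)) = 9

bits = ceil(log2(354)) = ceil(8.4676) = 9 bits


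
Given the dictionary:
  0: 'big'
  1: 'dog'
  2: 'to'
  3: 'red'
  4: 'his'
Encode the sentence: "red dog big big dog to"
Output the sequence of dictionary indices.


Look up each word in the dictionary:
  'red' -> 3
  'dog' -> 1
  'big' -> 0
  'big' -> 0
  'dog' -> 1
  'to' -> 2

Encoded: [3, 1, 0, 0, 1, 2]


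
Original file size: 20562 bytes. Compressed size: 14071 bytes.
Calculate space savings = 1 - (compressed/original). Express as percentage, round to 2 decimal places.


ratio = compressed/original = 14071/20562 = 0.684321
savings = 1 - ratio = 1 - 0.684321 = 0.315679
as a percentage: 0.315679 * 100 = 31.57%

Space savings = 1 - 14071/20562 = 31.57%


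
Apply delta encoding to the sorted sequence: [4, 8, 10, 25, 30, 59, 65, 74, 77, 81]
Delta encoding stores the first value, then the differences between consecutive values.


First value: 4
Deltas:
  8 - 4 = 4
  10 - 8 = 2
  25 - 10 = 15
  30 - 25 = 5
  59 - 30 = 29
  65 - 59 = 6
  74 - 65 = 9
  77 - 74 = 3
  81 - 77 = 4


Delta encoded: [4, 4, 2, 15, 5, 29, 6, 9, 3, 4]


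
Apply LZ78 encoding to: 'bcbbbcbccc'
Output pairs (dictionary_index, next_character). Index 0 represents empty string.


LZ78 encoding steps:
Dictionary: {0: ''}
Step 1: w='' (idx 0), next='b' -> output (0, 'b'), add 'b' as idx 1
Step 2: w='' (idx 0), next='c' -> output (0, 'c'), add 'c' as idx 2
Step 3: w='b' (idx 1), next='b' -> output (1, 'b'), add 'bb' as idx 3
Step 4: w='b' (idx 1), next='c' -> output (1, 'c'), add 'bc' as idx 4
Step 5: w='bc' (idx 4), next='c' -> output (4, 'c'), add 'bcc' as idx 5
Step 6: w='c' (idx 2), end of input -> output (2, '')


Encoded: [(0, 'b'), (0, 'c'), (1, 'b'), (1, 'c'), (4, 'c'), (2, '')]


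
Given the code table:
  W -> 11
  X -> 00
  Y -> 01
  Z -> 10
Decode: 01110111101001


Decoding:
01 -> Y
11 -> W
01 -> Y
11 -> W
10 -> Z
10 -> Z
01 -> Y


Result: YWYWZZY


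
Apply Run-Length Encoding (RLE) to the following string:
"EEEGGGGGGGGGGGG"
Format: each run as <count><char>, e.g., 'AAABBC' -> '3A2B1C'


Scanning runs left to right:
  i=0: run of 'E' x 3 -> '3E'
  i=3: run of 'G' x 12 -> '12G'

RLE = 3E12G


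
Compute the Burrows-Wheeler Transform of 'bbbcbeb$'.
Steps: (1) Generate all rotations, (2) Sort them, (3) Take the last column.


Rotations (sorted):
  0: $bbbcbeb -> last char: b
  1: b$bbbcbe -> last char: e
  2: bbbcbeb$ -> last char: $
  3: bbcbeb$b -> last char: b
  4: bcbeb$bb -> last char: b
  5: beb$bbbc -> last char: c
  6: cbeb$bbb -> last char: b
  7: eb$bbbcb -> last char: b


BWT = be$bbcbb


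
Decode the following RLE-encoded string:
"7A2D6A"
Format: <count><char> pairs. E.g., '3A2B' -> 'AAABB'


Expanding each <count><char> pair:
  7A -> 'AAAAAAA'
  2D -> 'DD'
  6A -> 'AAAAAA'

Decoded = AAAAAAADDAAAAAA


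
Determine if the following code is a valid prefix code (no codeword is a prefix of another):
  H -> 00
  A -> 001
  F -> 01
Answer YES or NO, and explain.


Checking each pair (does one codeword prefix another?):
  H='00' vs A='001': prefix -- VIOLATION

NO -- this is NOT a valid prefix code. H (00) is a prefix of A (001).


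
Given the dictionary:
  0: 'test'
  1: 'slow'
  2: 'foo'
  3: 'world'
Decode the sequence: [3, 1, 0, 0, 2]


Look up each index in the dictionary:
  3 -> 'world'
  1 -> 'slow'
  0 -> 'test'
  0 -> 'test'
  2 -> 'foo'

Decoded: "world slow test test foo"


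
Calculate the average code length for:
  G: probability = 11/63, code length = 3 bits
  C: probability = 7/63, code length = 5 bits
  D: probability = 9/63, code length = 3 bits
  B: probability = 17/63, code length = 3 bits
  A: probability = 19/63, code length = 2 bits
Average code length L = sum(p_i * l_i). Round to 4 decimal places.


Weighted contributions p_i * l_i:
  G: (11/63) * 3 = 33/63
  C: (7/63) * 5 = 35/63
  D: (9/63) * 3 = 27/63
  B: (17/63) * 3 = 51/63
  A: (19/63) * 2 = 38/63
Sum = (33 + 35 + 27 + 51 + 38)/63 = 184/63

L = 184/63 = 2.9206 bits/symbol


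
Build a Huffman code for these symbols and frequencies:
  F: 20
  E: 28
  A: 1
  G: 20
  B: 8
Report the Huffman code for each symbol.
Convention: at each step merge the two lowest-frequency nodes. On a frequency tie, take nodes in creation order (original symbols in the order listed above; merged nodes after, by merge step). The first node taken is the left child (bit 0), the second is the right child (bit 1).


Huffman tree construction:
Step 1: Merge A(1) + B(8) = 9
Step 2: Merge (A+B)(9) + F(20) = 29
Step 3: Merge G(20) + E(28) = 48
Step 4: Merge ((A+B)+F)(29) + (G+E)(48) = 77
Read each symbol's code off the tree from the root (left child = 0, right child = 1).

Codes:
  F: 01 (length 2)
  E: 11 (length 2)
  A: 000 (length 3)
  G: 10 (length 2)
  B: 001 (length 3)
Average code length: 163/77 = 2.1169 bits/symbol


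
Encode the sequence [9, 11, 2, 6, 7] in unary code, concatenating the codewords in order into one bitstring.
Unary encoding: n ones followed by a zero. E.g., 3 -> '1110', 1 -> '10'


Encode each number as n ones followed by a terminating 0:
  9 -> 1111111110 (10 bits)
  11 -> 111111111110 (12 bits)
  2 -> 110 (3 bits)
  6 -> 1111110 (7 bits)
  7 -> 11111110 (8 bits)
Total length = 10 + 12 + 3 + 7 + 8 = 40 bits.

Unary([9, 11, 2, 6, 7]) = 1111111110111111111110110111111011111110 (40 bits)


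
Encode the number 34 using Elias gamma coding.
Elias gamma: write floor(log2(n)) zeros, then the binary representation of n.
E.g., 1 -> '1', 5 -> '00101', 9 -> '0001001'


num_bits = floor(log2(34)) + 1 = 6
leading_zeros = num_bits - 1 = 5
binary(34) = 100010

Elias gamma(34) = '00000' + '100010' = 00000100010 (11 bits)


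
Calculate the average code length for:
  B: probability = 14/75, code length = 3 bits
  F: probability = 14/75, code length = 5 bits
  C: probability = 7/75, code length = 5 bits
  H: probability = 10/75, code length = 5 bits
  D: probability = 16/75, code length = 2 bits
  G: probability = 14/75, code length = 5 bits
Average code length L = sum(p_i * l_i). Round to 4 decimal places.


Weighted contributions p_i * l_i:
  B: (14/75) * 3 = 42/75
  F: (14/75) * 5 = 70/75
  C: (7/75) * 5 = 35/75
  H: (10/75) * 5 = 50/75
  D: (16/75) * 2 = 32/75
  G: (14/75) * 5 = 70/75
Sum = (42 + 70 + 35 + 50 + 32 + 70)/75 = 299/75

L = 299/75 = 3.9867 bits/symbol


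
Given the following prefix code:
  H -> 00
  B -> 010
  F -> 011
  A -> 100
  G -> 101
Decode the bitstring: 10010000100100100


Decoding step by step:
Bits 100 -> A
Bits 100 -> A
Bits 00 -> H
Bits 100 -> A
Bits 100 -> A
Bits 100 -> A


Decoded message: AAHAAA


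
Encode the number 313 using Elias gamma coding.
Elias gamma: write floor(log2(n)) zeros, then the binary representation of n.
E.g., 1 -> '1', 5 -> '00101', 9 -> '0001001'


num_bits = floor(log2(313)) + 1 = 9
leading_zeros = num_bits - 1 = 8
binary(313) = 100111001

Elias gamma(313) = '00000000' + '100111001' = 00000000100111001 (17 bits)


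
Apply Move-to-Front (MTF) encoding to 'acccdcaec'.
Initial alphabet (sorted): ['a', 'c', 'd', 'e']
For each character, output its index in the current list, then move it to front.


MTF encoding:
'a': index 0 in ['a', 'c', 'd', 'e'] -> ['a', 'c', 'd', 'e']
'c': index 1 in ['a', 'c', 'd', 'e'] -> ['c', 'a', 'd', 'e']
'c': index 0 in ['c', 'a', 'd', 'e'] -> ['c', 'a', 'd', 'e']
'c': index 0 in ['c', 'a', 'd', 'e'] -> ['c', 'a', 'd', 'e']
'd': index 2 in ['c', 'a', 'd', 'e'] -> ['d', 'c', 'a', 'e']
'c': index 1 in ['d', 'c', 'a', 'e'] -> ['c', 'd', 'a', 'e']
'a': index 2 in ['c', 'd', 'a', 'e'] -> ['a', 'c', 'd', 'e']
'e': index 3 in ['a', 'c', 'd', 'e'] -> ['e', 'a', 'c', 'd']
'c': index 2 in ['e', 'a', 'c', 'd'] -> ['c', 'e', 'a', 'd']


Output: [0, 1, 0, 0, 2, 1, 2, 3, 2]


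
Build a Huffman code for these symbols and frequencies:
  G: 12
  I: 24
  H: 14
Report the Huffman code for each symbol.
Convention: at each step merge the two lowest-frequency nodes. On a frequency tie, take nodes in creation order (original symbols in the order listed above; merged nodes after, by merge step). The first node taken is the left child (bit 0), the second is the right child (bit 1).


Huffman tree construction:
Step 1: Merge G(12) + H(14) = 26
Step 2: Merge I(24) + (G+H)(26) = 50
Read each symbol's code off the tree from the root (left child = 0, right child = 1).

Codes:
  G: 10 (length 2)
  I: 0 (length 1)
  H: 11 (length 2)
Average code length: 76/50 = 1.5200 bits/symbol


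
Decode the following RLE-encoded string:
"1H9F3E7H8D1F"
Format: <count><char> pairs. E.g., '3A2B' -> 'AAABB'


Expanding each <count><char> pair:
  1H -> 'H'
  9F -> 'FFFFFFFFF'
  3E -> 'EEE'
  7H -> 'HHHHHHH'
  8D -> 'DDDDDDDD'
  1F -> 'F'

Decoded = HFFFFFFFFFEEEHHHHHHHDDDDDDDDF


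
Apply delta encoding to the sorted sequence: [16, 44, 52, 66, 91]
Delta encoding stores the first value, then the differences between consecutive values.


First value: 16
Deltas:
  44 - 16 = 28
  52 - 44 = 8
  66 - 52 = 14
  91 - 66 = 25


Delta encoded: [16, 28, 8, 14, 25]


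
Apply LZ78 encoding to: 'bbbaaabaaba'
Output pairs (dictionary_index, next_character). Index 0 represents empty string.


LZ78 encoding steps:
Dictionary: {0: ''}
Step 1: w='' (idx 0), next='b' -> output (0, 'b'), add 'b' as idx 1
Step 2: w='b' (idx 1), next='b' -> output (1, 'b'), add 'bb' as idx 2
Step 3: w='' (idx 0), next='a' -> output (0, 'a'), add 'a' as idx 3
Step 4: w='a' (idx 3), next='a' -> output (3, 'a'), add 'aa' as idx 4
Step 5: w='b' (idx 1), next='a' -> output (1, 'a'), add 'ba' as idx 5
Step 6: w='a' (idx 3), next='b' -> output (3, 'b'), add 'ab' as idx 6
Step 7: w='a' (idx 3), end of input -> output (3, '')


Encoded: [(0, 'b'), (1, 'b'), (0, 'a'), (3, 'a'), (1, 'a'), (3, 'b'), (3, '')]
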